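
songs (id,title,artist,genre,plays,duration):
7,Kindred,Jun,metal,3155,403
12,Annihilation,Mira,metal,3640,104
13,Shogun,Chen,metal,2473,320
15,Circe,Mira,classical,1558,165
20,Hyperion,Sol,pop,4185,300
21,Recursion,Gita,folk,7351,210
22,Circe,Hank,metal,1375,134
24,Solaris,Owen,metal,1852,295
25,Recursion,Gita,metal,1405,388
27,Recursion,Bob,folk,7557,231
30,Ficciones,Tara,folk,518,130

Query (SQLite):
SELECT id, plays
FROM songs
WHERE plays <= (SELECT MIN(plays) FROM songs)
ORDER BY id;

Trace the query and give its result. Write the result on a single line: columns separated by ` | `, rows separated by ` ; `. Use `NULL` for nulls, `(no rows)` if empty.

Scalar subquery: MIN(plays) over all songs rows = 518.
Keep rows where plays <= that value.

30 | 518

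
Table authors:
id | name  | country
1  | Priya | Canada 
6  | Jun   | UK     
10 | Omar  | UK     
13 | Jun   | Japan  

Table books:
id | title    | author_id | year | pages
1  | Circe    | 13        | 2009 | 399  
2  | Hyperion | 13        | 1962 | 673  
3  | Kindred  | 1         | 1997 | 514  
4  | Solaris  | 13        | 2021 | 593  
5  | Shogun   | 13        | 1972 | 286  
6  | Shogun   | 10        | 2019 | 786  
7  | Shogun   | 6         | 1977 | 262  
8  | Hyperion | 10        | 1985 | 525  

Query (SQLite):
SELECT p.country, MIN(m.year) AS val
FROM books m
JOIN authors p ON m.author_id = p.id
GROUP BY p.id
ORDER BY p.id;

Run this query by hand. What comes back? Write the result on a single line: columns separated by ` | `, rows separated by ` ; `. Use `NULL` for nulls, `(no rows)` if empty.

Canada | 1997 ; UK | 1977 ; UK | 1985 ; Japan | 1962

Join each books row to its authors via author_id.
Group joined rows by authors.id; compute MIN(m.year) per group.
  1: ids {3} → MIN(m.year)=1997
  6: ids {7} → MIN(m.year)=1977
  10: ids {6, 8} → MIN(m.year)=1985
  13: ids {1, 2, 4, 5} → MIN(m.year)=1962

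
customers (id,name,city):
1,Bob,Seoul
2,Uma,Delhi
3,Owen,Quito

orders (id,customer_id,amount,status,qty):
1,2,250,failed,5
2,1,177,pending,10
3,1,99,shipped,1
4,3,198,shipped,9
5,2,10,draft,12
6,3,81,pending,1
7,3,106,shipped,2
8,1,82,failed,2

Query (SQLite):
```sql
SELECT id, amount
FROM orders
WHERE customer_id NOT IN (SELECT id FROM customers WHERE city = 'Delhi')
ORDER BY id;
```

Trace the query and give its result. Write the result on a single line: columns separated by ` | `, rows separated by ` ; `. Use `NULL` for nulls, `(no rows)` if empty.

Inner query: customers.id where city = 'Delhi'.
Outer: keep orders rows whose customer_id is not in that set.
Inner query → {2}

2 | 177 ; 3 | 99 ; 4 | 198 ; 6 | 81 ; 7 | 106 ; 8 | 82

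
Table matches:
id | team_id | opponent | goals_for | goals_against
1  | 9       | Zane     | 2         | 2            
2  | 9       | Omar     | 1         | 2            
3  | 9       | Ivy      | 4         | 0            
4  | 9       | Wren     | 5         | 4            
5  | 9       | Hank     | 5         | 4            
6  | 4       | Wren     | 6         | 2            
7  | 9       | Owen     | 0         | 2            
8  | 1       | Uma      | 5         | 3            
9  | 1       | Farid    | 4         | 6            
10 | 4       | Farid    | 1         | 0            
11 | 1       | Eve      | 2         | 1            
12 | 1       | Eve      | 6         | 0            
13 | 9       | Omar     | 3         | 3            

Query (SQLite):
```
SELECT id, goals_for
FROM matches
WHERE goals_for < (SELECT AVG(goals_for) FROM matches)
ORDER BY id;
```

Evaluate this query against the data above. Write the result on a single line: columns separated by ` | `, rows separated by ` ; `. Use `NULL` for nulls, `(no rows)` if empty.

Scalar subquery: AVG(goals_for) over all matches rows = 3.384615 (≈; comparison uses full precision).
Keep rows where goals_for < that value.

1 | 2 ; 2 | 1 ; 7 | 0 ; 10 | 1 ; 11 | 2 ; 13 | 3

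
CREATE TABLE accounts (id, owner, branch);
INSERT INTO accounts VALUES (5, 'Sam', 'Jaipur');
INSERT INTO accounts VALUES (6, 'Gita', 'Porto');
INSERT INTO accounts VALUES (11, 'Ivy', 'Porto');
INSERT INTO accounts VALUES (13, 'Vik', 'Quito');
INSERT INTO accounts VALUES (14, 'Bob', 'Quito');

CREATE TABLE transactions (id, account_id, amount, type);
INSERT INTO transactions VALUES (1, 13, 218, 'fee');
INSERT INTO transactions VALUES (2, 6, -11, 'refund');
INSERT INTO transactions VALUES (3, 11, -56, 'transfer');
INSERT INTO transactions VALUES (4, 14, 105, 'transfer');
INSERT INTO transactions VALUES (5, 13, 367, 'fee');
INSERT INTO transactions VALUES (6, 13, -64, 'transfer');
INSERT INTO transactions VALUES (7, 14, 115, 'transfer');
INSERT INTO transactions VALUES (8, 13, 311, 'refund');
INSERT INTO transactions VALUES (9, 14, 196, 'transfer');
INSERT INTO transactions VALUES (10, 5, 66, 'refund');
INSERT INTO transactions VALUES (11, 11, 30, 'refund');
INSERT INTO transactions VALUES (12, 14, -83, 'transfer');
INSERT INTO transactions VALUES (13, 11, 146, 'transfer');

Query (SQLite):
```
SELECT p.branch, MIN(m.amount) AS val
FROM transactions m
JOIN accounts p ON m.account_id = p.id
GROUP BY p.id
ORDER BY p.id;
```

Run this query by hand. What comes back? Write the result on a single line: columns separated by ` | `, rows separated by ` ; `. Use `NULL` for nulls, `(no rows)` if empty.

Jaipur | 66 ; Porto | -11 ; Porto | -56 ; Quito | -64 ; Quito | -83

Join each transactions row to its accounts via account_id.
Group joined rows by accounts.id; compute MIN(m.amount) per group.
  5: ids {10} → MIN(m.amount)=66
  6: ids {2} → MIN(m.amount)=-11
  11: ids {3, 11, 13} → MIN(m.amount)=-56
  13: ids {1, 5, 6, 8} → MIN(m.amount)=-64
  14: ids {4, 7, 9, 12} → MIN(m.amount)=-83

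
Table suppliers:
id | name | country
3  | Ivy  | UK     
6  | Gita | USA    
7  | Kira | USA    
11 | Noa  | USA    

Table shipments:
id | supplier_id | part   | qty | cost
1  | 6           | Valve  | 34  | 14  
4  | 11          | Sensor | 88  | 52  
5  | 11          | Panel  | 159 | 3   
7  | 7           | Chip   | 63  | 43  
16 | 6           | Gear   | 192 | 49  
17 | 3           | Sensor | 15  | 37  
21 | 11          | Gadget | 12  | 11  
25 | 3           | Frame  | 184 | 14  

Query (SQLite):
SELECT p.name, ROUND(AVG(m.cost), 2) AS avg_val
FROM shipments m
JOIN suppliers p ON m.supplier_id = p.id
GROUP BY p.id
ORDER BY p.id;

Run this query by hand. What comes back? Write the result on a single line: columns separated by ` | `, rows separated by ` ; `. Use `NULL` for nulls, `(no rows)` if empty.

Ivy | 25.5 ; Gita | 31.5 ; Kira | 43 ; Noa | 22

Join each shipments row to its suppliers via supplier_id.
Group joined rows by suppliers.id; compute ROUND(AVG(m.cost), 2) per group.
  3: ids {17, 25} → ROUND(AVG(m.cost), 2)=25.5
  6: ids {1, 16} → ROUND(AVG(m.cost), 2)=31.5
  7: ids {7} → ROUND(AVG(m.cost), 2)=43
  11: ids {4, 5, 21} → ROUND(AVG(m.cost), 2)=22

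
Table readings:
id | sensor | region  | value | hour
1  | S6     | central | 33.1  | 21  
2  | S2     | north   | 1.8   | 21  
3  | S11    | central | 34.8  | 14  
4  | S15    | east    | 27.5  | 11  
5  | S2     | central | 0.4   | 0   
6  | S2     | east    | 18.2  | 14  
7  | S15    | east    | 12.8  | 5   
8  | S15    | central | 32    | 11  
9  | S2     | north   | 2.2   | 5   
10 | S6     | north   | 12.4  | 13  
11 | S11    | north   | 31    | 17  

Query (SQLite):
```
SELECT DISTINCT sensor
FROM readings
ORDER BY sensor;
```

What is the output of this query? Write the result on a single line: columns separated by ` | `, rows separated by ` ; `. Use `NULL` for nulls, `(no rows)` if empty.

Collect distinct sensor values from readings.

S11 ; S15 ; S2 ; S6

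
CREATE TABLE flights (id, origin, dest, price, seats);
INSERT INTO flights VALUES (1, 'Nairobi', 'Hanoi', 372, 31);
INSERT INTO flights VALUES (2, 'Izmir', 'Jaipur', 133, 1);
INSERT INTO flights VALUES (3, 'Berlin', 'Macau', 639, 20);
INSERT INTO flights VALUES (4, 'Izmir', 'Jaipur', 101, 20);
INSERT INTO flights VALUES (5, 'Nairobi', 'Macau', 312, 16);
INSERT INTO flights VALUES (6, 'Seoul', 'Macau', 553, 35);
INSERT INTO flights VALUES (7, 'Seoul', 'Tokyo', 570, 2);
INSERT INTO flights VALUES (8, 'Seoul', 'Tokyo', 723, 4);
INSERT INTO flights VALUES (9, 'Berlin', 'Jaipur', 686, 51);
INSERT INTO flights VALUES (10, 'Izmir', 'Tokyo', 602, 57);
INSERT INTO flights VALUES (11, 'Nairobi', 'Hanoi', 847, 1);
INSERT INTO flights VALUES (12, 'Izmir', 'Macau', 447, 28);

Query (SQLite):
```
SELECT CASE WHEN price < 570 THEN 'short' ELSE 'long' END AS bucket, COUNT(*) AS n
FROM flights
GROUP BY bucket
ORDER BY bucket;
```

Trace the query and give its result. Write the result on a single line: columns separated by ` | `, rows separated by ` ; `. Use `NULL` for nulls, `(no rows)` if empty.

Bucket rows by price < 570 → 'short' else 'long'; count each bucket.

long | 6 ; short | 6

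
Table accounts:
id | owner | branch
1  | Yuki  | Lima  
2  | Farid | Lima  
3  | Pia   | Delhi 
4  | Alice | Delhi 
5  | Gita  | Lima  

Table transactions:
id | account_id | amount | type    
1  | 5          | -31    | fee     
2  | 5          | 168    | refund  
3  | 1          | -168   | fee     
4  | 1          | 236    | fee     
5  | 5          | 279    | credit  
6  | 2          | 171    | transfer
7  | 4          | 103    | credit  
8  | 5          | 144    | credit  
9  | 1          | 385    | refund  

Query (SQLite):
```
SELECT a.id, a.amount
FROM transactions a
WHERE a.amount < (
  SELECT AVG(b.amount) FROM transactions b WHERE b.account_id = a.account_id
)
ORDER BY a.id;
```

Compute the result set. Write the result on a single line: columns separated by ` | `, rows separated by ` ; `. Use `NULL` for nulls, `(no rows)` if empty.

1 | -31 ; 3 | -168

For each transactions row a, compute AVG(amount) over rows sharing a.account_id.
Keep row a if a.amount < that per-group AVG.
  account_id=1: AVG(amount) = 151.0
  account_id=2: AVG(amount) = 171.0
  account_id=4: AVG(amount) = 103.0
  account_id=5: AVG(amount) = 140.0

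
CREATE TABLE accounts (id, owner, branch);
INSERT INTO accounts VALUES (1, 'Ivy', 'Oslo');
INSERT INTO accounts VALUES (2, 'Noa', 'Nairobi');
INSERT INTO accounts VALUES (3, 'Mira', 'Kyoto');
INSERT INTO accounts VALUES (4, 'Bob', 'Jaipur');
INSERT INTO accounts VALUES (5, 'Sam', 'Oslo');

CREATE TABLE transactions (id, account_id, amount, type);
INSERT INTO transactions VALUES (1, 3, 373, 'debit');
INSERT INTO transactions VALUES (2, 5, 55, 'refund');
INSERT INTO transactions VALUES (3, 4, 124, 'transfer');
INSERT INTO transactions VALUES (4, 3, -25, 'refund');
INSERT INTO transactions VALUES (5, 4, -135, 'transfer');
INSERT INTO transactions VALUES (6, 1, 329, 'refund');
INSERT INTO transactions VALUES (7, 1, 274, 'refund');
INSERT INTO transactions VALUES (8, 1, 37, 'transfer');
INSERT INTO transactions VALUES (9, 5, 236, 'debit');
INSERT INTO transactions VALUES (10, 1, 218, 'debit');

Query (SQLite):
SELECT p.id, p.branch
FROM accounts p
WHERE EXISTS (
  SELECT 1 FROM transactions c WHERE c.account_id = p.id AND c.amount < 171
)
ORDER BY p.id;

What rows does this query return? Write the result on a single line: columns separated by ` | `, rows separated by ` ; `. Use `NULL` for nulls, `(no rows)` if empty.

1 | Oslo ; 3 | Kyoto ; 4 | Jaipur ; 5 | Oslo

For each accounts row, check whether any transactions with matching account_id has amount < 171.
Keep rows where that is true.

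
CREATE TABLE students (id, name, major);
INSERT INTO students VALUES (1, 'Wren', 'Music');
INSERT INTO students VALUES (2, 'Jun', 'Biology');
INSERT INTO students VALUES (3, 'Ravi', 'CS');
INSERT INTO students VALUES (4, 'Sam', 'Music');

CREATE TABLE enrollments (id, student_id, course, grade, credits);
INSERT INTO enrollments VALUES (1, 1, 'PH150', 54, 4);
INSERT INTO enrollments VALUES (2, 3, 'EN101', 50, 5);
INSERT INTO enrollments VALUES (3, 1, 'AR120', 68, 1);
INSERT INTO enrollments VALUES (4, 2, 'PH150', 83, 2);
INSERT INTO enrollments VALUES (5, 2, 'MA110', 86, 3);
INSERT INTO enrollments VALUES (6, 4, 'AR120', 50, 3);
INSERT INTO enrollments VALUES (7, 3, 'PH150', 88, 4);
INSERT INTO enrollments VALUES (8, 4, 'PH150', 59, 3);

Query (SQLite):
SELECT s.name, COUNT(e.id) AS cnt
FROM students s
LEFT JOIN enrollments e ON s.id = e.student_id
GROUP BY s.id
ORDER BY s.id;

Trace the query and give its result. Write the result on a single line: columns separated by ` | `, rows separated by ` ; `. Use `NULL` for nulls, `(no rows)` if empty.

LEFT JOIN keeps every students row; unmatched ones get NULL for enrollments columns.
Group by students.id and compute COUNT(e.id). COUNT(col) of an all-NULL group is 0.
  1: ids {1, 3} → COUNT(e.id)=2
  2: ids {4, 5} → COUNT(e.id)=2
  3: ids {2, 7} → COUNT(e.id)=2
  4: ids {6, 8} → COUNT(e.id)=2

Wren | 2 ; Jun | 2 ; Ravi | 2 ; Sam | 2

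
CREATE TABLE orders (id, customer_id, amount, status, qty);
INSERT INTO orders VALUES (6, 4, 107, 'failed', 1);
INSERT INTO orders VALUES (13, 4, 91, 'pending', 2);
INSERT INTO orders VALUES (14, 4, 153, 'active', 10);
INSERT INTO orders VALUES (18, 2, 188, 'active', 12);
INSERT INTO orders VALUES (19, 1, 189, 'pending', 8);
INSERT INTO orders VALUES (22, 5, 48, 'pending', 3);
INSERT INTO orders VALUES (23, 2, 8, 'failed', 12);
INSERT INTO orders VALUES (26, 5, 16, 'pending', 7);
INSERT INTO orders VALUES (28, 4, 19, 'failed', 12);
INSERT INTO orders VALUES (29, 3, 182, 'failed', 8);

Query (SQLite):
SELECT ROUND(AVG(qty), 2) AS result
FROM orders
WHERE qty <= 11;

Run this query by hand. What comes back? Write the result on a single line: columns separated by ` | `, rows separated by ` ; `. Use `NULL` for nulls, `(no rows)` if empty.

5.57

Rows where qty <= 11 → qty values: [1, 2, 10, 8, 3, 7, 8].
AVG = 39 / 7 (rounded to 2 dp).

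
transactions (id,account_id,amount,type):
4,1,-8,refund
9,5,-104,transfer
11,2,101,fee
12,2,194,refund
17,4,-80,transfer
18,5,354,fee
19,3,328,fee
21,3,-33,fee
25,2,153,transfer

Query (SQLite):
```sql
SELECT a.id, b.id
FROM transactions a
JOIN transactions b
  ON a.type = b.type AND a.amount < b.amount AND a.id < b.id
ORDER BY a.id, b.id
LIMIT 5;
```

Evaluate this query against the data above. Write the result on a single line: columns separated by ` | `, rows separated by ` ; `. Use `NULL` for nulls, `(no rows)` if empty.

4 | 12 ; 9 | 17 ; 9 | 25 ; 11 | 18 ; 11 | 19

Pairs (a,b) with same type, a.amount < b.amount, a.id < b.id.
type groups: fee:{11,18,19,21} refund:{4,12} transfer:{9,17,25}
Ordered by (a.id, b.id); first 5.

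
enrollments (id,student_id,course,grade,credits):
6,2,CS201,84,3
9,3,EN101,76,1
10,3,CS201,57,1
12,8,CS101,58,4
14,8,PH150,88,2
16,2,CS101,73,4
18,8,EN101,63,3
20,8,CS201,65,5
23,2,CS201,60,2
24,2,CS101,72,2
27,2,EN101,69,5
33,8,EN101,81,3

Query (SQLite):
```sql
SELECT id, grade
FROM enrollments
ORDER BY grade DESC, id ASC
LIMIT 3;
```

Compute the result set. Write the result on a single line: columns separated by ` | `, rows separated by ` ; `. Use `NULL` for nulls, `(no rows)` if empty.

14 | 88 ; 6 | 84 ; 33 | 81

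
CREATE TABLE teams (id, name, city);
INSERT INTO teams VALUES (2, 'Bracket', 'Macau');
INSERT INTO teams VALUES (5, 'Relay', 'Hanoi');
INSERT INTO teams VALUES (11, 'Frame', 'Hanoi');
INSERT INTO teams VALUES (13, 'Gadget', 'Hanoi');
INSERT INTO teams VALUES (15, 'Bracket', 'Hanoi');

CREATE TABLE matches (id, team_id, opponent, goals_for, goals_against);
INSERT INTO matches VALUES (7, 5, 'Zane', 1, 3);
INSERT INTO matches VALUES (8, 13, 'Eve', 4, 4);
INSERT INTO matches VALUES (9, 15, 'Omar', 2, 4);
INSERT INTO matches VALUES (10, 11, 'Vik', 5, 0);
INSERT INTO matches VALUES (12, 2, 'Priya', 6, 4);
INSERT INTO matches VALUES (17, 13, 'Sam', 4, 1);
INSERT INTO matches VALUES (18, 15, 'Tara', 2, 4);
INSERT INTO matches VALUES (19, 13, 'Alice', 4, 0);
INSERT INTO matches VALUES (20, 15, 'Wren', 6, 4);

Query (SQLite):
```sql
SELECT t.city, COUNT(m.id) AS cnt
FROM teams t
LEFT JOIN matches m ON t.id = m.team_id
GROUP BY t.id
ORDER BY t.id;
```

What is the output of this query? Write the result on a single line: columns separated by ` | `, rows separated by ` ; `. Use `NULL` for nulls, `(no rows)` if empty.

Macau | 1 ; Hanoi | 1 ; Hanoi | 1 ; Hanoi | 3 ; Hanoi | 3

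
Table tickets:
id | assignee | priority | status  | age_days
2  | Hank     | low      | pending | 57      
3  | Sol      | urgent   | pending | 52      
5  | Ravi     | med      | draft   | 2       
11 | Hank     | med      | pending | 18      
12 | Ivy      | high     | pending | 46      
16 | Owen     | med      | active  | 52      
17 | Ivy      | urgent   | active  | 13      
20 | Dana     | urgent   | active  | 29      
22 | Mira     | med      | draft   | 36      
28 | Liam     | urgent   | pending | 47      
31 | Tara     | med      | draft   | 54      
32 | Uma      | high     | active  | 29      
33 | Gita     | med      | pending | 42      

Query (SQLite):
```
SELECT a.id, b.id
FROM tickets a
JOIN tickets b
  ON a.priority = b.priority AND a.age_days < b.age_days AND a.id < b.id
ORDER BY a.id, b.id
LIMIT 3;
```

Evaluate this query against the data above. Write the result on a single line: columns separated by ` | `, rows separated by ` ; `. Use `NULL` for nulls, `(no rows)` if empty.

Pairs (a,b) with same priority, a.age_days < b.age_days, a.id < b.id.
priority groups: high:{12,32} low:{2} med:{5,11,16,22,31,33} urgent:{3,17,20,28}
Ordered by (a.id, b.id); first 3.

5 | 11 ; 5 | 16 ; 5 | 22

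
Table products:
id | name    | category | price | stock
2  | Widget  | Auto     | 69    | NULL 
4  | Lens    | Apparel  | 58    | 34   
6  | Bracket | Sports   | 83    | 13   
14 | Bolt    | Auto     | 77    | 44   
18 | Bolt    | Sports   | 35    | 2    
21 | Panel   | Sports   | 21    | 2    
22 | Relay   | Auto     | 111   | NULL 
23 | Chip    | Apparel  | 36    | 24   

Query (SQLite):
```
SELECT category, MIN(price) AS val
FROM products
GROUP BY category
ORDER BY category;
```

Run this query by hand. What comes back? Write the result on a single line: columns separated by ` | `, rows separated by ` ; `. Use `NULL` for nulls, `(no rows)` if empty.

Partition products by category; compute MIN(price) within each group.
  Apparel: ids {4, 23} → MIN(price)=36
  Auto: ids {2, 14, 22} → MIN(price)=69
  Sports: ids {6, 18, 21} → MIN(price)=21

Apparel | 36 ; Auto | 69 ; Sports | 21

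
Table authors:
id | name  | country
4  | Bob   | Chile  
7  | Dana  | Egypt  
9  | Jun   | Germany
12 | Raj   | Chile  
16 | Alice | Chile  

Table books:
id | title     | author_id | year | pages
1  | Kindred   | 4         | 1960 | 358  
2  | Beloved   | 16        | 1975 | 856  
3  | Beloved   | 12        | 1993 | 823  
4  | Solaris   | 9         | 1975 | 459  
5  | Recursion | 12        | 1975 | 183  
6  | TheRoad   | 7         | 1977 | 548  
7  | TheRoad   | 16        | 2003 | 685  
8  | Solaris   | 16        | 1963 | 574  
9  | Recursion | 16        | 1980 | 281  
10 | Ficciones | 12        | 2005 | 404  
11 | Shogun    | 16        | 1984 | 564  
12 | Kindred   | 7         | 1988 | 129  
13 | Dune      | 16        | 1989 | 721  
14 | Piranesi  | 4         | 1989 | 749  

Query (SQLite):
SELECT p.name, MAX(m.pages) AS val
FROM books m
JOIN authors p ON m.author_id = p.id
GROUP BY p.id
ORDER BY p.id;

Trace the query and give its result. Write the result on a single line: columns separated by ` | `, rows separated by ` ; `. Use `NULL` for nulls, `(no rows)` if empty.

Join each books row to its authors via author_id.
Group joined rows by authors.id; compute MAX(m.pages) per group.
  4: ids {1, 14} → MAX(m.pages)=749
  7: ids {6, 12} → MAX(m.pages)=548
  9: ids {4} → MAX(m.pages)=459
  12: ids {3, 5, 10} → MAX(m.pages)=823
  16: ids {2, 7, 8, 9, 11, 13} → MAX(m.pages)=856

Bob | 749 ; Dana | 548 ; Jun | 459 ; Raj | 823 ; Alice | 856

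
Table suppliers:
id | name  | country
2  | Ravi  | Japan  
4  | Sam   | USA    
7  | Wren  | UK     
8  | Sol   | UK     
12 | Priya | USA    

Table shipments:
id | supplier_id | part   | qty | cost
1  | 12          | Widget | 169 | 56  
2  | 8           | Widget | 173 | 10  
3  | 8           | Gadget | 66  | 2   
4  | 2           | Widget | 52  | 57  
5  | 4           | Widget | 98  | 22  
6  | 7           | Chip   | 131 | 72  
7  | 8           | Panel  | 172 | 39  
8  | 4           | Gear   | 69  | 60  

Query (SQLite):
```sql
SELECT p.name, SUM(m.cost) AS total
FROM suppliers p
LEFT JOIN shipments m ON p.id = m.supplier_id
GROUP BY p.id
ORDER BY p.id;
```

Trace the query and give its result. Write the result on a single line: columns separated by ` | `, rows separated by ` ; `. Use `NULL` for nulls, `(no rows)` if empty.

Ravi | 57 ; Sam | 82 ; Wren | 72 ; Sol | 51 ; Priya | 56

LEFT JOIN keeps every suppliers row; unmatched ones get NULL for shipments columns.
Group by suppliers.id and compute SUM(m.cost). SUM over an all-NULL group is NULL.
  2: ids {4} → SUM(m.cost)=57
  4: ids {5, 8} → SUM(m.cost)=82
  7: ids {6} → SUM(m.cost)=72
  8: ids {2, 3, 7} → SUM(m.cost)=51
  12: ids {1} → SUM(m.cost)=56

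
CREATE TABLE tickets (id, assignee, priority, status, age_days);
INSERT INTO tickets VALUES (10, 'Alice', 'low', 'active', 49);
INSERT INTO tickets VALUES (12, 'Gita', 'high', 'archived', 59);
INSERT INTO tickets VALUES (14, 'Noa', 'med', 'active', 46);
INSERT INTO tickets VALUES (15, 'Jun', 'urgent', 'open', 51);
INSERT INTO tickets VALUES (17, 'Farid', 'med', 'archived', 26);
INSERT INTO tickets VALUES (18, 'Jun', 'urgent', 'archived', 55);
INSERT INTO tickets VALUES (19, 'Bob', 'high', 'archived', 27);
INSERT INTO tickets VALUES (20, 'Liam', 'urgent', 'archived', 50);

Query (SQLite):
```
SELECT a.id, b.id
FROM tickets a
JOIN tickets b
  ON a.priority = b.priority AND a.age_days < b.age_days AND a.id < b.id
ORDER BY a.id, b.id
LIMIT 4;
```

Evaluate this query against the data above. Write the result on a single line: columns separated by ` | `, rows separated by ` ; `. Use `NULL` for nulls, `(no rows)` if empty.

Pairs (a,b) with same priority, a.age_days < b.age_days, a.id < b.id.
priority groups: high:{12,19} low:{10} med:{14,17} urgent:{15,18,20}
Ordered by (a.id, b.id); first 4.

15 | 18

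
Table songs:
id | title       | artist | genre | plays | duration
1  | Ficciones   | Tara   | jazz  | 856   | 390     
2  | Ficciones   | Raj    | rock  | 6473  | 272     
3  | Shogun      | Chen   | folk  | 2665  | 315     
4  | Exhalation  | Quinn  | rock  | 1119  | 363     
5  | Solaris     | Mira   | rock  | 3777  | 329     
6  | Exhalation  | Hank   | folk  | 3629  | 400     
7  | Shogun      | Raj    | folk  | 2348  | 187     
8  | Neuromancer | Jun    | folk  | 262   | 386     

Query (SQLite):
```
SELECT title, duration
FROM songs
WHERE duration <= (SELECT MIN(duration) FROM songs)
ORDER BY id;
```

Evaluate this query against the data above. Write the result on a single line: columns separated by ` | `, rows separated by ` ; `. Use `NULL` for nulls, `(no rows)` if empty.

Scalar subquery: MIN(duration) over all songs rows = 187.
Keep rows where duration <= that value.

Shogun | 187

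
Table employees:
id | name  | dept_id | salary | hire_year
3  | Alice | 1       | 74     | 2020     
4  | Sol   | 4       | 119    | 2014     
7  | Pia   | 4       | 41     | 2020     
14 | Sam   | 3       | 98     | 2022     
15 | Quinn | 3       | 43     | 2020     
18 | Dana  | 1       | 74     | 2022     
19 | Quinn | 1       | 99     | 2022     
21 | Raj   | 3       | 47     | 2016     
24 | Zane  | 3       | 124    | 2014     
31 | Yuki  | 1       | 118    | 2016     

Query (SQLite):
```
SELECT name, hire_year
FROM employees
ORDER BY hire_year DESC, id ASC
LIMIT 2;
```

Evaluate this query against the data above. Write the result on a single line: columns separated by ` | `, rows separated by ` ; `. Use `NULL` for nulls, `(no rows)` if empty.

Sam | 2022 ; Dana | 2022

Sort by hire_year desc, tiebreak id asc: (2022, id=14), (2022, id=18), (2022, id=19), (2020, id=3), (2020, id=7) …. Take first 2.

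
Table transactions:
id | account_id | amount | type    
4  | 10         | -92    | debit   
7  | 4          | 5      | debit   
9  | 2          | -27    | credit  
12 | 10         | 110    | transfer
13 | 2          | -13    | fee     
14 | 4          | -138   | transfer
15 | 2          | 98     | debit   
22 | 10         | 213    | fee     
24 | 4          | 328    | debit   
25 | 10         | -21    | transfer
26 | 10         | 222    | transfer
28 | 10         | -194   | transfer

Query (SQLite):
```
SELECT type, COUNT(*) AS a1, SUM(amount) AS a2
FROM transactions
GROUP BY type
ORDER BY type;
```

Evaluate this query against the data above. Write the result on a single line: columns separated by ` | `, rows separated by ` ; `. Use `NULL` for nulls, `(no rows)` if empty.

Group transactions by type.
Per group compute: COUNT(*), SUM(amount).
  credit: ids {9} → COUNT(*)=1, SUM(amount)=-27
  debit: ids {4, 7, 15, 24} → COUNT(*)=4, SUM(amount)=339
  fee: ids {13, 22} → COUNT(*)=2, SUM(amount)=200
  transfer: ids {12, 14, 25, 26, 28} → COUNT(*)=5, SUM(amount)=-21

credit | 1 | -27 ; debit | 4 | 339 ; fee | 2 | 200 ; transfer | 5 | -21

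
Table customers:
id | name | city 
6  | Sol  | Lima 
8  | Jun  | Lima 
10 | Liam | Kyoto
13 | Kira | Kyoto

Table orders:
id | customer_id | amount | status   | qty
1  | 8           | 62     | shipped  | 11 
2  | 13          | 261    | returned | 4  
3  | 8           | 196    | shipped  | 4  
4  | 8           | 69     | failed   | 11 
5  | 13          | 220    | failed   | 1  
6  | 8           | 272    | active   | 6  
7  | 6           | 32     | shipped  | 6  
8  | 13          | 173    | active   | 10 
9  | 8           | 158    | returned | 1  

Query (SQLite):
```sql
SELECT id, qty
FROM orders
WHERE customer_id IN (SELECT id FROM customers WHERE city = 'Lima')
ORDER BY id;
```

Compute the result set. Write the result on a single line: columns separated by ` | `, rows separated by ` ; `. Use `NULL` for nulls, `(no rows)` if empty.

Inner query: customers.id where city = 'Lima'.
Outer: keep orders rows whose customer_id is in that set.
Inner query → {6, 8}

1 | 11 ; 3 | 4 ; 4 | 11 ; 6 | 6 ; 7 | 6 ; 9 | 1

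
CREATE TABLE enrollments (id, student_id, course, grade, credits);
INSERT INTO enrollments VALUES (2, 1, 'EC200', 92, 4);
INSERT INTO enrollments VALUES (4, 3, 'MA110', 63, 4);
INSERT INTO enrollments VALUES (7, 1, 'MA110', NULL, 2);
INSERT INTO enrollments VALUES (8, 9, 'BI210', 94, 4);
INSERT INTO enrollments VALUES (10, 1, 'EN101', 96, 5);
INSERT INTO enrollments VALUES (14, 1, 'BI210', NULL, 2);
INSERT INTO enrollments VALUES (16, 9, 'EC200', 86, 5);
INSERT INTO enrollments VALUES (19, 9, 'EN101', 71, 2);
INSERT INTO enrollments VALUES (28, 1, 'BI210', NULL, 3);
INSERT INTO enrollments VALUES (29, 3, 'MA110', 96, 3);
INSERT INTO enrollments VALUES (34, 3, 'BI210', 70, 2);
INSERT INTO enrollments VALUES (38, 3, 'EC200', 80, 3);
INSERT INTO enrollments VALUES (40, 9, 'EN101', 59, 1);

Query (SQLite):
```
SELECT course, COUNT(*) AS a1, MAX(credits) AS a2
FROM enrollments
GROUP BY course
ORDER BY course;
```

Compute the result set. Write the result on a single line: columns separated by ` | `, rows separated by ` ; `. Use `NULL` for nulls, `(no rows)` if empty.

BI210 | 4 | 4 ; EC200 | 3 | 5 ; EN101 | 3 | 5 ; MA110 | 3 | 4

Group enrollments by course.
Per group compute: COUNT(*), MAX(credits).
  BI210: ids {8, 14, 28, 34} → COUNT(*)=4, MAX(credits)=4
  EC200: ids {2, 16, 38} → COUNT(*)=3, MAX(credits)=5
  EN101: ids {10, 19, 40} → COUNT(*)=3, MAX(credits)=5
  MA110: ids {4, 7, 29} → COUNT(*)=3, MAX(credits)=4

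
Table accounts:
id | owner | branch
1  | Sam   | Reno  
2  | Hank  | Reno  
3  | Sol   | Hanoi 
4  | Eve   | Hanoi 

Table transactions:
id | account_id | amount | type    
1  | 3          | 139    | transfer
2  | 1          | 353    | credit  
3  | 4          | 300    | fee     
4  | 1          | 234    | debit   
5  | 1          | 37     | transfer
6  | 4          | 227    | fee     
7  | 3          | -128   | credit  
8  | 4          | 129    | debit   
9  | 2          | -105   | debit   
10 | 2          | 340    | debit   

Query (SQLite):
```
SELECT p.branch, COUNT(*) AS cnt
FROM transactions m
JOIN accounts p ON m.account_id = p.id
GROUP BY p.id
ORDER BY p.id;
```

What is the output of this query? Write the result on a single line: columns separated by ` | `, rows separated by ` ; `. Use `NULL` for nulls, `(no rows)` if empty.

Reno | 3 ; Reno | 2 ; Hanoi | 2 ; Hanoi | 3

Join each transactions row to its accounts via account_id.
Group joined rows by accounts.id; compute COUNT(*) per group.
  1: ids {2, 4, 5} → COUNT(*)=3
  2: ids {9, 10} → COUNT(*)=2
  3: ids {1, 7} → COUNT(*)=2
  4: ids {3, 6, 8} → COUNT(*)=3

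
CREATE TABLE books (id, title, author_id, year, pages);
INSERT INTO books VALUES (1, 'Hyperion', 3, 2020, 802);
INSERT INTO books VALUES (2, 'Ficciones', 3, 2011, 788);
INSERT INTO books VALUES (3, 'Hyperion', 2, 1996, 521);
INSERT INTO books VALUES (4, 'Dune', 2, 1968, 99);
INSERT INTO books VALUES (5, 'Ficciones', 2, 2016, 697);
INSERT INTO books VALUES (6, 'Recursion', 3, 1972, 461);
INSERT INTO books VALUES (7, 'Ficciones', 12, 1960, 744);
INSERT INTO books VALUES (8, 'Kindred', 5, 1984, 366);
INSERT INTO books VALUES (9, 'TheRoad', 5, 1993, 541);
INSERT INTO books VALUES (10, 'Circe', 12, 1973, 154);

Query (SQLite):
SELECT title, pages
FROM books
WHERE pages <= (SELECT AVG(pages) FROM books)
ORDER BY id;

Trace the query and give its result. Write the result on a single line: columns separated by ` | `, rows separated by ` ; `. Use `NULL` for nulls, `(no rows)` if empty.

Dune | 99 ; Recursion | 461 ; Kindred | 366 ; Circe | 154

Scalar subquery: AVG(pages) over all books rows = 517.3.
Keep rows where pages <= that value.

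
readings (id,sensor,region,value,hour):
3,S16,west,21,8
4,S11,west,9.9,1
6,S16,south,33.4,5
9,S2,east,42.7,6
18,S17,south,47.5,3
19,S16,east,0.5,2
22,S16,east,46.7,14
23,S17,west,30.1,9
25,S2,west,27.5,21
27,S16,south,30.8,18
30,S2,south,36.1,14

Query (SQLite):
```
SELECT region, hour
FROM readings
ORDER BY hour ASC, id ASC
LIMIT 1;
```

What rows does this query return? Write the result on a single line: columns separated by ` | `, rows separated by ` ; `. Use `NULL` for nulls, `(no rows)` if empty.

Sort by hour asc, tiebreak id asc: (1, id=4), (2, id=19), (3, id=18), (5, id=6) …. Take first 1.

west | 1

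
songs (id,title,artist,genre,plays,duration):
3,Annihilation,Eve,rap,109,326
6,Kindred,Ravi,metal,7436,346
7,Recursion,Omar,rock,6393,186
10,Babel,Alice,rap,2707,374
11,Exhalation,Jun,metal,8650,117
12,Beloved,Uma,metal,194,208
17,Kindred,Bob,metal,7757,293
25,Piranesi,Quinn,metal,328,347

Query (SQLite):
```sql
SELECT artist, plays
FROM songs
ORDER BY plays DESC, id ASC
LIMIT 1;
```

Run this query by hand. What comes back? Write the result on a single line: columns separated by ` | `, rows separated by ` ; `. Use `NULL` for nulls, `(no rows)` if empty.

Sort by plays desc, tiebreak id asc: (8650, id=11), (7757, id=17), (7436, id=6), (6393, id=7) …. Take first 1.

Jun | 8650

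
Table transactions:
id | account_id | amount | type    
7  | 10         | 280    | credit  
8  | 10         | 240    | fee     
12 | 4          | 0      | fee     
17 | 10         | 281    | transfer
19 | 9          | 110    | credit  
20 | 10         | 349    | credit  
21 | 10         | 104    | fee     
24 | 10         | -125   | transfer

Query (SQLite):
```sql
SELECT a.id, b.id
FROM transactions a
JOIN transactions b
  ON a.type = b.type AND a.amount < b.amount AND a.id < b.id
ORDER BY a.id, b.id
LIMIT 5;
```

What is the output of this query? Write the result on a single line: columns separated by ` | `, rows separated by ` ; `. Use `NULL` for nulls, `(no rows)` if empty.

7 | 20 ; 12 | 21 ; 19 | 20

Pairs (a,b) with same type, a.amount < b.amount, a.id < b.id.
type groups: credit:{7,19,20} fee:{8,12,21} transfer:{17,24}
Ordered by (a.id, b.id); first 5.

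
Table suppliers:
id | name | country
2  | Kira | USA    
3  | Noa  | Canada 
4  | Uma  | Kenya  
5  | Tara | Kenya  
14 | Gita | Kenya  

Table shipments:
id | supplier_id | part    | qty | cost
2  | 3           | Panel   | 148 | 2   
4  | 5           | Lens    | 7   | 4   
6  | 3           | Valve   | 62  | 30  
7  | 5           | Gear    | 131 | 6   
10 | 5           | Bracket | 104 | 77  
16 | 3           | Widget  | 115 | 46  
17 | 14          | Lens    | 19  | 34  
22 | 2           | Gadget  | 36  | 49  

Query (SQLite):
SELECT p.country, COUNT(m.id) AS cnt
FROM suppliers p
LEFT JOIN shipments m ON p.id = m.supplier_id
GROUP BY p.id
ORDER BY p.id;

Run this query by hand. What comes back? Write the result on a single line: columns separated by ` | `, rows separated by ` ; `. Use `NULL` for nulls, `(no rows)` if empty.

LEFT JOIN keeps every suppliers row; unmatched ones get NULL for shipments columns.
Group by suppliers.id and compute COUNT(m.id). COUNT(col) of an all-NULL group is 0.
  2: ids {22} → COUNT(m.id)=1
  3: ids {2, 6, 16} → COUNT(m.id)=3
  4: ids {—} → COUNT(m.id)=0
  5: ids {4, 7, 10} → COUNT(m.id)=3
  14: ids {17} → COUNT(m.id)=1

USA | 1 ; Canada | 3 ; Kenya | 0 ; Kenya | 3 ; Kenya | 1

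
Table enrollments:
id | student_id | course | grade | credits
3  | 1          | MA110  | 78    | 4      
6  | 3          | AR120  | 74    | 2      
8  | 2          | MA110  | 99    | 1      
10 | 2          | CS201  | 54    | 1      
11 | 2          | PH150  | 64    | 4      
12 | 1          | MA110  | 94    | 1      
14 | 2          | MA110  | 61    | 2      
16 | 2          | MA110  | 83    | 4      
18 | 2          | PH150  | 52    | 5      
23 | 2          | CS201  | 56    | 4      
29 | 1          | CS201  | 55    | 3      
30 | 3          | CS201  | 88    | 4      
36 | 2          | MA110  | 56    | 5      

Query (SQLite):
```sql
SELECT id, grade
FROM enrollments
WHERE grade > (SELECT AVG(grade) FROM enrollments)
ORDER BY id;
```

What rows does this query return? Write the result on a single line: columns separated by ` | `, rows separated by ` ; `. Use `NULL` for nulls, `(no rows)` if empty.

Scalar subquery: AVG(grade) over all enrollments rows = 70.307692 (≈; comparison uses full precision).
Keep rows where grade > that value.

3 | 78 ; 6 | 74 ; 8 | 99 ; 12 | 94 ; 16 | 83 ; 30 | 88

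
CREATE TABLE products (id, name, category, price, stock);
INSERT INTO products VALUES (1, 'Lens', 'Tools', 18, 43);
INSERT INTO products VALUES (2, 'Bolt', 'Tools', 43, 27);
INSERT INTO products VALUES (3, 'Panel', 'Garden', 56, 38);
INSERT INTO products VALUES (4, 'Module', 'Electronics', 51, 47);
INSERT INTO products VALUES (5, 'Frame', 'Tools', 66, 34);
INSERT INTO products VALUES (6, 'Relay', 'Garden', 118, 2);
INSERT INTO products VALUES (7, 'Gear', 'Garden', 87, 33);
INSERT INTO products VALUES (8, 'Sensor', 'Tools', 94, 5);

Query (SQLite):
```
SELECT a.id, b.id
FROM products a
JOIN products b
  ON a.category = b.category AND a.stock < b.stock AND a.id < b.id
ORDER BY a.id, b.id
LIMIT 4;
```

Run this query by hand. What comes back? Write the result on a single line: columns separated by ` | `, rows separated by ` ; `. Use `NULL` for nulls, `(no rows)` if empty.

Pairs (a,b) with same category, a.stock < b.stock, a.id < b.id.
category groups: Electronics:{4} Garden:{3,6,7} Tools:{1,2,5,8}
Ordered by (a.id, b.id); first 4.

2 | 5 ; 6 | 7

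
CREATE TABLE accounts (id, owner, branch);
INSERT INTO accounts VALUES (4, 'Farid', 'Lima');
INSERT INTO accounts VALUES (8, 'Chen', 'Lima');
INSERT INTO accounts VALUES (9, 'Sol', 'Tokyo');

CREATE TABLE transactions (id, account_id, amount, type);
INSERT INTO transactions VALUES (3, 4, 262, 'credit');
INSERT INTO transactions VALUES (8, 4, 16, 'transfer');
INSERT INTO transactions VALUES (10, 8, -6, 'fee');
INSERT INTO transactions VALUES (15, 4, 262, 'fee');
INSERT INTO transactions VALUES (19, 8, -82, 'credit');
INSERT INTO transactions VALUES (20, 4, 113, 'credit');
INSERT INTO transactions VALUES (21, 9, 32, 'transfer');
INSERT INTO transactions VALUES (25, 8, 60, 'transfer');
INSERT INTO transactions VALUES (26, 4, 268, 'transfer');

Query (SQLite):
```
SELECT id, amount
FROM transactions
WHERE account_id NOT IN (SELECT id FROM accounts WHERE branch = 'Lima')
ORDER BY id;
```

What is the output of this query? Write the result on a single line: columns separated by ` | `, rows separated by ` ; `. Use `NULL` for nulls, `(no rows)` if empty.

Inner query: accounts.id where branch = 'Lima'.
Outer: keep transactions rows whose account_id is not in that set.
Inner query → {4, 8}

21 | 32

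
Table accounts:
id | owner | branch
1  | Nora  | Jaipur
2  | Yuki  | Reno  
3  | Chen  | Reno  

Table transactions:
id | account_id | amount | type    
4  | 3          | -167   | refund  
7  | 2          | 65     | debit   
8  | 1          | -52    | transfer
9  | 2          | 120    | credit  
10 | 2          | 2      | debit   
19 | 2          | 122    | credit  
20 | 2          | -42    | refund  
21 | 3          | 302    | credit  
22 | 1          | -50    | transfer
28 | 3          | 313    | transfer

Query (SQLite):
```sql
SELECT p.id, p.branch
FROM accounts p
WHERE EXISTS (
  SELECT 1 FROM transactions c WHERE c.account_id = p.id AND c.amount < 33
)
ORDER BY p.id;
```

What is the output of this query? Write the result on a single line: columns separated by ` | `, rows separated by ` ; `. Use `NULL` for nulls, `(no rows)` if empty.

For each accounts row, check whether any transactions with matching account_id has amount < 33.
Keep rows where that is true.

1 | Jaipur ; 2 | Reno ; 3 | Reno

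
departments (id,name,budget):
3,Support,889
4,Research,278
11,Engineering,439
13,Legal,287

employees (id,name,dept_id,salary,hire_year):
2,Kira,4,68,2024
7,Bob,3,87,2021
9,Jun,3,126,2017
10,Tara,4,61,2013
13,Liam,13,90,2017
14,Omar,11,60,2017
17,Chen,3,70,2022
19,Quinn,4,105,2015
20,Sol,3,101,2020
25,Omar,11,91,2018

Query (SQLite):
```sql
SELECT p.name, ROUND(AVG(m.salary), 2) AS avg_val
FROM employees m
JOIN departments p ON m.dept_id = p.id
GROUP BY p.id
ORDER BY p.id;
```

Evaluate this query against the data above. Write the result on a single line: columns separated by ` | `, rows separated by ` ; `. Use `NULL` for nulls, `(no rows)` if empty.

Support | 96 ; Research | 78 ; Engineering | 75.5 ; Legal | 90

Join each employees row to its departments via dept_id.
Group joined rows by departments.id; compute ROUND(AVG(m.salary), 2) per group.
  3: ids {7, 9, 17, 20} → ROUND(AVG(m.salary), 2)=96
  4: ids {2, 10, 19} → ROUND(AVG(m.salary), 2)=78
  11: ids {14, 25} → ROUND(AVG(m.salary), 2)=75.5
  13: ids {13} → ROUND(AVG(m.salary), 2)=90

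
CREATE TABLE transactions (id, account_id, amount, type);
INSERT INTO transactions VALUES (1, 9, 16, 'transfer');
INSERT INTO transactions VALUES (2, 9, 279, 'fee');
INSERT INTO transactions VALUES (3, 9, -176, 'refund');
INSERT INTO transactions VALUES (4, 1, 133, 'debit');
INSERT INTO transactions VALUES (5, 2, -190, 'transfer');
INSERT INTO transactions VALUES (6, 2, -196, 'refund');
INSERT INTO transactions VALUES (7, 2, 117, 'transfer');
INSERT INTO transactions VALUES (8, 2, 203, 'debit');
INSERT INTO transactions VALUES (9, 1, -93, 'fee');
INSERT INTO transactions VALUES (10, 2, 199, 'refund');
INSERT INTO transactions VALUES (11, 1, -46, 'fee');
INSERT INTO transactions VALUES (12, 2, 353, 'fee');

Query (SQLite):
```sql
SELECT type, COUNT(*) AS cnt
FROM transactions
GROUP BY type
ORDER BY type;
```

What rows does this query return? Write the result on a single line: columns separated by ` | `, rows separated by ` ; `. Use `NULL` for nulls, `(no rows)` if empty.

debit | 2 ; fee | 4 ; refund | 3 ; transfer | 3

Partition transactions by type; compute COUNT(*) within each group.
  debit: ids {4, 8} → COUNT(*)=2
  fee: ids {2, 9, 11, 12} → COUNT(*)=4
  refund: ids {3, 6, 10} → COUNT(*)=3
  transfer: ids {1, 5, 7} → COUNT(*)=3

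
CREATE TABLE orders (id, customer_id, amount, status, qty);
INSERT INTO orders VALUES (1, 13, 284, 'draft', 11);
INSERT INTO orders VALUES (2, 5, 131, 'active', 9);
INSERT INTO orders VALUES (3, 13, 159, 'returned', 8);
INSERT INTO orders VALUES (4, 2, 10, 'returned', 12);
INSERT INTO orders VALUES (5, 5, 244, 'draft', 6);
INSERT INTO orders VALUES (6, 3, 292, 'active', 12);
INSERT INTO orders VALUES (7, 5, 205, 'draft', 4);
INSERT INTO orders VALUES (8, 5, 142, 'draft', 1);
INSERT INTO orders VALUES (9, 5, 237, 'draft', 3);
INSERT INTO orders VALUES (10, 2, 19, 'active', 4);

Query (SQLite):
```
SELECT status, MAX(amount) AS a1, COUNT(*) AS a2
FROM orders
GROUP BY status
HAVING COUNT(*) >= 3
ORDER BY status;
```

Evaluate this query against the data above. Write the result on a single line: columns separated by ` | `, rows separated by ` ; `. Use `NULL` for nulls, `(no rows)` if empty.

Group orders by status.
Per group compute: MAX(amount), COUNT(*).
HAVING: drop groups with fewer than 3 rows.
  active: ids {2, 6, 10} → MAX(amount)=292, COUNT(*)=3
  draft: ids {1, 5, 7, 8, 9} → MAX(amount)=284, COUNT(*)=5
  returned: ids {3, 4} → MAX(amount)=159, COUNT(*)=2

active | 292 | 3 ; draft | 284 | 5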